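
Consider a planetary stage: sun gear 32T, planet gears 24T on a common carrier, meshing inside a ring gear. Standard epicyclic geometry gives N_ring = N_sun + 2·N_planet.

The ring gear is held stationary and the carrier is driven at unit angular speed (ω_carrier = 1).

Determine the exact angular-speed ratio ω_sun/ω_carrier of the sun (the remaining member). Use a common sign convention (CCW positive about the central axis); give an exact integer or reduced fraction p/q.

7/2

N_ring = 32 + 2·24 = 80
32(ω_s−ω_c) = −80(ω_r−ω_c),  ω_r=0, ω_c=1
ω_s = 1 − (80/32)(0−1) = 7/2
ω_s/ω_c = 7/2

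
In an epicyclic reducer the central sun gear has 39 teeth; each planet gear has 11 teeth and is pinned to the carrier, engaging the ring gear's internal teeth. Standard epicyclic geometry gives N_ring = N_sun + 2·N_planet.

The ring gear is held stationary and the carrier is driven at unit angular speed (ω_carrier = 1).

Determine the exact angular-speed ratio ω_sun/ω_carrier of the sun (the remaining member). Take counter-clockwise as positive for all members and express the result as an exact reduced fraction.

100/39

N_ring = 39 + 2·11 = 61
39(ω_s−ω_c) = −61(ω_r−ω_c),  ω_r=0, ω_c=1
ω_s = 1 − (61/39)(0−1) = 100/39
ω_s/ω_c = 100/39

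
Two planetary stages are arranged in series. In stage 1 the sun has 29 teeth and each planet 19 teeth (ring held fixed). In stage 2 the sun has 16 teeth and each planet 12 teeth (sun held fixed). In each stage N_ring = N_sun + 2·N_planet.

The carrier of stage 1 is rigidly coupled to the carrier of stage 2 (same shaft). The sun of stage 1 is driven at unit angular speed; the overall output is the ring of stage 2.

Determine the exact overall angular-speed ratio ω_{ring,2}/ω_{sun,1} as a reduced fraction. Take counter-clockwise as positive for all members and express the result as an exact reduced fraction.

203/480

Stage 1: N_ring = 29 + 2·19 = 67
Stage 1: 29(ω_s−ω_c) = −67(ω_r−ω_c),  ω_r=0, ω_s=1
Stage 1: 29(1−ω_c) = −67(0−ω_c)  ⇒  96ω_c = 29  ⇒  ω_c = 29/96
  ⇒ ω_c¹/ω_s¹ = 29/96
Stage 2: N_ring = 16 + 2·12 = 40
Stage 2: 16(ω_s−ω_c) = −40(ω_r−ω_c),  ω_s=0, ω_c=1
Stage 2: ω_r = 1 − (16/40)(0−1) = 7/5
  ⇒ ω_r²/ω_c² = 7/5
Coupling ω_c² = ω_c¹ ⇒ overall = 29/96 × 7/5 = 203/480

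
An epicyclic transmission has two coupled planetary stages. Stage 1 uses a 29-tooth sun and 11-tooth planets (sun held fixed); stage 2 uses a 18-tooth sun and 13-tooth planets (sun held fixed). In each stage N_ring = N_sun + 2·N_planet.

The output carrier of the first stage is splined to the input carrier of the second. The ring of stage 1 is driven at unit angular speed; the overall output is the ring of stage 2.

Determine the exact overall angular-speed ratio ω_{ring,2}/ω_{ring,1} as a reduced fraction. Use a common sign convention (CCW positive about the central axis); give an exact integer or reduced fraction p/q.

1581/1760

Stage 1: N_ring = 29 + 2·11 = 51
Stage 1: 29(ω_s−ω_c) = −51(ω_r−ω_c),  ω_s=0, ω_r=1
Stage 1: 29(0−ω_c) = −51(1−ω_c)  ⇒  80ω_c = 51  ⇒  ω_c = 51/80
  ⇒ ω_c¹/ω_r¹ = 51/80
Stage 2: N_ring = 18 + 2·13 = 44
Stage 2: 18(ω_s−ω_c) = −44(ω_r−ω_c),  ω_s=0, ω_c=1
Stage 2: ω_r = 1 − (18/44)(0−1) = 31/22
  ⇒ ω_r²/ω_c² = 31/22
Coupling ω_c² = ω_c¹ ⇒ overall = 51/80 × 31/22 = 1581/1760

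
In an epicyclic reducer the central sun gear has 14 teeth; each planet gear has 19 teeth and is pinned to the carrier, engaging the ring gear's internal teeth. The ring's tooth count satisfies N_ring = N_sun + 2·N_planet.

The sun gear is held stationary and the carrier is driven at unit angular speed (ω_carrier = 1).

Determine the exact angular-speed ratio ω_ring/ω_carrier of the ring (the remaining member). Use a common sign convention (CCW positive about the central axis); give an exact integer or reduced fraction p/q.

N_ring = 14 + 2·19 = 52
14(ω_s−ω_c) = −52(ω_r−ω_c),  ω_s=0, ω_c=1
ω_r = 1 − (14/52)(0−1) = 33/26
ω_r/ω_c = 33/26

33/26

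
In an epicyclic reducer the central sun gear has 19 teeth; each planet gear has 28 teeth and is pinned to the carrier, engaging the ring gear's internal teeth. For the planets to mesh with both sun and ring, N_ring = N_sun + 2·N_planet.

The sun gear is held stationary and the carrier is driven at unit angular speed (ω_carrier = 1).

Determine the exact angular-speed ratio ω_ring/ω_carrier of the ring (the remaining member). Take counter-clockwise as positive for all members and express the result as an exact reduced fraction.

94/75

N_ring = 19 + 2·28 = 75
19(ω_s−ω_c) = −75(ω_r−ω_c),  ω_s=0, ω_c=1
ω_r = 1 − (19/75)(0−1) = 94/75
ω_r/ω_c = 94/75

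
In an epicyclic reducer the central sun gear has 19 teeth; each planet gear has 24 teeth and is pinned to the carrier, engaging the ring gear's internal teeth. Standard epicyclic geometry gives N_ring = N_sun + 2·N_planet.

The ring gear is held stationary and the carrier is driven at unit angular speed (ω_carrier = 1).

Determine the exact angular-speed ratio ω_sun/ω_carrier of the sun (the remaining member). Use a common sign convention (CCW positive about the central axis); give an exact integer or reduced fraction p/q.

N_ring = 19 + 2·24 = 67
19(ω_s−ω_c) = −67(ω_r−ω_c),  ω_r=0, ω_c=1
ω_s = 1 − (67/19)(0−1) = 86/19
ω_s/ω_c = 86/19

86/19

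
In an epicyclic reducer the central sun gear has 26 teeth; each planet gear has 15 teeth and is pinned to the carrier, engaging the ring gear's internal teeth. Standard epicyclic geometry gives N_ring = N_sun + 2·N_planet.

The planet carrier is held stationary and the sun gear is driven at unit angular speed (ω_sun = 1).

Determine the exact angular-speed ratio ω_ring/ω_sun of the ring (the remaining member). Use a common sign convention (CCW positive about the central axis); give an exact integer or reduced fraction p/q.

-13/28

N_ring = 26 + 2·15 = 56
26(ω_s−ω_c) = −56(ω_r−ω_c),  ω_c=0, ω_s=1
ω_r = 0 − (26/56)(1−0) = -13/28
ω_r/ω_s = -13/28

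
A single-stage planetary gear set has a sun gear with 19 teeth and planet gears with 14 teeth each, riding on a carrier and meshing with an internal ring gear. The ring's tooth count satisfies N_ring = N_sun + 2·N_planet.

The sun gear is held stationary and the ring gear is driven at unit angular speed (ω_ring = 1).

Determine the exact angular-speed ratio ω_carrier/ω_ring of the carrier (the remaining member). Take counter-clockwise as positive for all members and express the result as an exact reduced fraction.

N_ring = 19 + 2·14 = 47
19(ω_s−ω_c) = −47(ω_r−ω_c),  ω_s=0, ω_r=1
19(0−ω_c) = −47(1−ω_c)  ⇒  66ω_c = 47  ⇒  ω_c = 47/66
ω_c/ω_r = 47/66

47/66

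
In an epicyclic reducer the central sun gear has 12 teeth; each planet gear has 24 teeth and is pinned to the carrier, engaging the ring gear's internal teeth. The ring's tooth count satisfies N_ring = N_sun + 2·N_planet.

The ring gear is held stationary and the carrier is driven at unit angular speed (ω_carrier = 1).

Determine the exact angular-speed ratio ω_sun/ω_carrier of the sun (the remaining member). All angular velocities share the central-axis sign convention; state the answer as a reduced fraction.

6

N_ring = 12 + 2·24 = 60
12(ω_s−ω_c) = −60(ω_r−ω_c),  ω_r=0, ω_c=1
ω_s = 1 − (60/12)(0−1) = 6
ω_s/ω_c = 6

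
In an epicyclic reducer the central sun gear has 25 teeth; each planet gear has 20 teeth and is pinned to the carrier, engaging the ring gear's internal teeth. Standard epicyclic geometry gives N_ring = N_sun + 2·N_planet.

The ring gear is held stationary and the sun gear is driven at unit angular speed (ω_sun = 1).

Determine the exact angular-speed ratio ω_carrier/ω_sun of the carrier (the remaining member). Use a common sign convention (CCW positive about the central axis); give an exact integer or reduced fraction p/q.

5/18

N_ring = 25 + 2·20 = 65
25(ω_s−ω_c) = −65(ω_r−ω_c),  ω_r=0, ω_s=1
25(1−ω_c) = −65(0−ω_c)  ⇒  90ω_c = 25  ⇒  ω_c = 5/18
ω_c/ω_s = 5/18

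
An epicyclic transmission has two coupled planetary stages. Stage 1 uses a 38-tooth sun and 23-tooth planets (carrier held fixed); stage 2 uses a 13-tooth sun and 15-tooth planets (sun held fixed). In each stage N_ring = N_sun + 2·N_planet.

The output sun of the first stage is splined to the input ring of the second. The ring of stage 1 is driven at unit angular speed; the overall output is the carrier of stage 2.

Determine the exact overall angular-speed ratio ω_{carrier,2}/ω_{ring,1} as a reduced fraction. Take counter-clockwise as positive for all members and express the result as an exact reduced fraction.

-129/76

Stage 1: N_ring = 38 + 2·23 = 84
Stage 1: 38(ω_s−ω_c) = −84(ω_r−ω_c),  ω_c=0, ω_r=1
Stage 1: ω_s = 0 − (84/38)(1−0) = -42/19
  ⇒ ω_s¹/ω_r¹ = -42/19
Stage 2: N_ring = 13 + 2·15 = 43
Stage 2: 13(ω_s−ω_c) = −43(ω_r−ω_c),  ω_s=0, ω_r=1
Stage 2: 13(0−ω_c) = −43(1−ω_c)  ⇒  56ω_c = 43  ⇒  ω_c = 43/56
  ⇒ ω_c²/ω_r² = 43/56
Coupling ω_r² = ω_s¹ ⇒ overall = -42/19 × 43/56 = -129/76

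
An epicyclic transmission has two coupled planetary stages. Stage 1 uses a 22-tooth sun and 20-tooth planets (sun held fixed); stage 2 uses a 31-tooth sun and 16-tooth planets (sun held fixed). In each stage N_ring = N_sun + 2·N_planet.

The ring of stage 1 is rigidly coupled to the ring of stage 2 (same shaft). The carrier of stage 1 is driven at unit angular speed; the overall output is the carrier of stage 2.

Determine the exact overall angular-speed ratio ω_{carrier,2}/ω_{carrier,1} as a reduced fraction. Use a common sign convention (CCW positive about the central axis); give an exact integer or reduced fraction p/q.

1323/1457

Stage 1: N_ring = 22 + 2·20 = 62
Stage 1: 22(ω_s−ω_c) = −62(ω_r−ω_c),  ω_s=0, ω_c=1
Stage 1: ω_r = 1 − (22/62)(0−1) = 42/31
  ⇒ ω_r¹/ω_c¹ = 42/31
Stage 2: N_ring = 31 + 2·16 = 63
Stage 2: 31(ω_s−ω_c) = −63(ω_r−ω_c),  ω_s=0, ω_r=1
Stage 2: 31(0−ω_c) = −63(1−ω_c)  ⇒  94ω_c = 63  ⇒  ω_c = 63/94
  ⇒ ω_c²/ω_r² = 63/94
Coupling ω_r² = ω_r¹ ⇒ overall = 42/31 × 63/94 = 1323/1457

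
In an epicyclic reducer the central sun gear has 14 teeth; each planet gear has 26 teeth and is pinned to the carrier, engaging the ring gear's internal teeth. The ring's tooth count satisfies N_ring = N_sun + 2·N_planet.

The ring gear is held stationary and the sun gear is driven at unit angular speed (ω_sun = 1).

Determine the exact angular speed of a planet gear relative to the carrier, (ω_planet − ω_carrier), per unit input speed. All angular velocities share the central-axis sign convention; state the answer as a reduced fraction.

-231/520

N_ring = 14 + 2·26 = 66
14(ω_s−ω_c) = −66(ω_r−ω_c),  ω_r=0, ω_s=1
14(1−ω_c) = −66(0−ω_c)  ⇒  80ω_c = 14  ⇒  ω_c = 7/40
sun–planet: 14·(1−7/40) = −26·(ω_p−ω_c)  ⇒  ω_p−ω_c = −(14/26)·(33/40) = -231/520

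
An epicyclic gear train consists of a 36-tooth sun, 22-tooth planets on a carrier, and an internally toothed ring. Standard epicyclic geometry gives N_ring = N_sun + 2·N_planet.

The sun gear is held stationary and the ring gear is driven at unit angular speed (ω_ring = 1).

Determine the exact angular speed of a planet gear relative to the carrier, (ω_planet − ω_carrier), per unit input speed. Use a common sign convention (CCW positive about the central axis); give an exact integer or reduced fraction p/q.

360/319

N_ring = 36 + 2·22 = 80
36(ω_s−ω_c) = −80(ω_r−ω_c),  ω_s=0, ω_r=1
36(0−ω_c) = −80(1−ω_c)  ⇒  116ω_c = 80  ⇒  ω_c = 20/29
sun–planet: 36·(0−20/29) = −22·(ω_p−ω_c)  ⇒  ω_p−ω_c = −(36/22)·(-20/29) = 360/319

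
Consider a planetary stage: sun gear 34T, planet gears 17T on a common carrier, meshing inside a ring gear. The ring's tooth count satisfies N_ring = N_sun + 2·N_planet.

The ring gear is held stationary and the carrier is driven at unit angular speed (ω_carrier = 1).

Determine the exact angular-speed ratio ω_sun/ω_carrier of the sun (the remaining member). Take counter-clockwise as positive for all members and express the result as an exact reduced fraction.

3

N_ring = 34 + 2·17 = 68
34(ω_s−ω_c) = −68(ω_r−ω_c),  ω_r=0, ω_c=1
ω_s = 1 − (68/34)(0−1) = 3
ω_s/ω_c = 3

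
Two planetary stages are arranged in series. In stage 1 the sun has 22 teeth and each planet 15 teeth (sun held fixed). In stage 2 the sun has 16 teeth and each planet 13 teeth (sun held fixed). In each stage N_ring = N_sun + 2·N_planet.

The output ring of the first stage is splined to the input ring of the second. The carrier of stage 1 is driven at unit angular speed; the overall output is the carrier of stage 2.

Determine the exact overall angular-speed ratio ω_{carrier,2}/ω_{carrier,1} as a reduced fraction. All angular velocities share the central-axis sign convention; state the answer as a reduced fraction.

777/754

Stage 1: N_ring = 22 + 2·15 = 52
Stage 1: 22(ω_s−ω_c) = −52(ω_r−ω_c),  ω_s=0, ω_c=1
Stage 1: ω_r = 1 − (22/52)(0−1) = 37/26
  ⇒ ω_r¹/ω_c¹ = 37/26
Stage 2: N_ring = 16 + 2·13 = 42
Stage 2: 16(ω_s−ω_c) = −42(ω_r−ω_c),  ω_s=0, ω_r=1
Stage 2: 16(0−ω_c) = −42(1−ω_c)  ⇒  58ω_c = 42  ⇒  ω_c = 21/29
  ⇒ ω_c²/ω_r² = 21/29
Coupling ω_r² = ω_r¹ ⇒ overall = 37/26 × 21/29 = 777/754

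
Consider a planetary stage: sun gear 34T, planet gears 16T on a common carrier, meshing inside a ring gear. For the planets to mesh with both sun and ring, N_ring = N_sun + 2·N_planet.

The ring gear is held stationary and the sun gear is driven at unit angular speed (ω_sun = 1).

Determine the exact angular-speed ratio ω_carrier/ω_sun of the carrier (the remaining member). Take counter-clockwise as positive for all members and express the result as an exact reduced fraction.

N_ring = 34 + 2·16 = 66
34(ω_s−ω_c) = −66(ω_r−ω_c),  ω_r=0, ω_s=1
34(1−ω_c) = −66(0−ω_c)  ⇒  100ω_c = 34  ⇒  ω_c = 17/50
ω_c/ω_s = 17/50

17/50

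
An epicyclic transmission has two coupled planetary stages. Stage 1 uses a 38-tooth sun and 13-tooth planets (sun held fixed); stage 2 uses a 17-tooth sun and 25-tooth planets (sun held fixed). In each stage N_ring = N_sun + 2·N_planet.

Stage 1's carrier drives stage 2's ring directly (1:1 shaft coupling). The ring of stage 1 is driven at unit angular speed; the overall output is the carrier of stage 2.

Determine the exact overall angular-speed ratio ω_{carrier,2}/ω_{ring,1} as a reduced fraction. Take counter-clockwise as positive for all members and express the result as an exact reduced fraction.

Stage 1: N_ring = 38 + 2·13 = 64
Stage 1: 38(ω_s−ω_c) = −64(ω_r−ω_c),  ω_s=0, ω_r=1
Stage 1: 38(0−ω_c) = −64(1−ω_c)  ⇒  102ω_c = 64  ⇒  ω_c = 32/51
  ⇒ ω_c¹/ω_r¹ = 32/51
Stage 2: N_ring = 17 + 2·25 = 67
Stage 2: 17(ω_s−ω_c) = −67(ω_r−ω_c),  ω_s=0, ω_r=1
Stage 2: 17(0−ω_c) = −67(1−ω_c)  ⇒  84ω_c = 67  ⇒  ω_c = 67/84
  ⇒ ω_c²/ω_r² = 67/84
Coupling ω_r² = ω_c¹ ⇒ overall = 32/51 × 67/84 = 536/1071

536/1071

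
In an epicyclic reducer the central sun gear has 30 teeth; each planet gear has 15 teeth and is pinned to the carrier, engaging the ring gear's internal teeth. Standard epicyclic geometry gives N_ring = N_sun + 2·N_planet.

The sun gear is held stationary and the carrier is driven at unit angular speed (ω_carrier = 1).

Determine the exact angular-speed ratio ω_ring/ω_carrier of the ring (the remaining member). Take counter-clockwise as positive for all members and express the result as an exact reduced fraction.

N_ring = 30 + 2·15 = 60
30(ω_s−ω_c) = −60(ω_r−ω_c),  ω_s=0, ω_c=1
ω_r = 1 − (30/60)(0−1) = 3/2
ω_r/ω_c = 3/2

3/2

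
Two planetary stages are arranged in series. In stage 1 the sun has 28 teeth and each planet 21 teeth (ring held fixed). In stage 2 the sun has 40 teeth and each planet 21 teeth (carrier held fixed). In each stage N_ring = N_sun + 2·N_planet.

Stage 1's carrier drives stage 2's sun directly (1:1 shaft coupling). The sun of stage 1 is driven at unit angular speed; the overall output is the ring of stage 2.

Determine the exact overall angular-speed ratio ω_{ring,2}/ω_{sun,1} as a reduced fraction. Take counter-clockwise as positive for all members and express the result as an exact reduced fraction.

Stage 1: N_ring = 28 + 2·21 = 70
Stage 1: 28(ω_s−ω_c) = −70(ω_r−ω_c),  ω_r=0, ω_s=1
Stage 1: 28(1−ω_c) = −70(0−ω_c)  ⇒  98ω_c = 28  ⇒  ω_c = 2/7
  ⇒ ω_c¹/ω_s¹ = 2/7
Stage 2: N_ring = 40 + 2·21 = 82
Stage 2: 40(ω_s−ω_c) = −82(ω_r−ω_c),  ω_c=0, ω_s=1
Stage 2: ω_r = 0 − (40/82)(1−0) = -20/41
  ⇒ ω_r²/ω_s² = -20/41
Coupling ω_s² = ω_c¹ ⇒ overall = 2/7 × -20/41 = -40/287

-40/287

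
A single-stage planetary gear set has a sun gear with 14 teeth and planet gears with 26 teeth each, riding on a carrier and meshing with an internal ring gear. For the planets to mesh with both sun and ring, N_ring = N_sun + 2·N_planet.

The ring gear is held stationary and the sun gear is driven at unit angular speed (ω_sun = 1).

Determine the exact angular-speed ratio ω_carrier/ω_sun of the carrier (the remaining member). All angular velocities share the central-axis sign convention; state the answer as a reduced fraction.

7/40

N_ring = 14 + 2·26 = 66
14(ω_s−ω_c) = −66(ω_r−ω_c),  ω_r=0, ω_s=1
14(1−ω_c) = −66(0−ω_c)  ⇒  80ω_c = 14  ⇒  ω_c = 7/40
ω_c/ω_s = 7/40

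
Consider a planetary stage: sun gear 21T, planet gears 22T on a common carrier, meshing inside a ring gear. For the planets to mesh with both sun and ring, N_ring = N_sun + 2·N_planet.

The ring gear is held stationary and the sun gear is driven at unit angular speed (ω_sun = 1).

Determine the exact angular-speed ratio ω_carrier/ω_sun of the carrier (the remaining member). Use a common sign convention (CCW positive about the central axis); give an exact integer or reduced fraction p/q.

21/86

N_ring = 21 + 2·22 = 65
21(ω_s−ω_c) = −65(ω_r−ω_c),  ω_r=0, ω_s=1
21(1−ω_c) = −65(0−ω_c)  ⇒  86ω_c = 21  ⇒  ω_c = 21/86
ω_c/ω_s = 21/86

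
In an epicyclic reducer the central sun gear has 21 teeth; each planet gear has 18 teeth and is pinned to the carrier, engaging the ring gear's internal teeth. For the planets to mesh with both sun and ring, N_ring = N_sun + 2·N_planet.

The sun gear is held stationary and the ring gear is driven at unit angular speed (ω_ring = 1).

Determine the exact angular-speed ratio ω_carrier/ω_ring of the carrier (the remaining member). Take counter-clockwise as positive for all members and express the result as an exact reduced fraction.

N_ring = 21 + 2·18 = 57
21(ω_s−ω_c) = −57(ω_r−ω_c),  ω_s=0, ω_r=1
21(0−ω_c) = −57(1−ω_c)  ⇒  78ω_c = 57  ⇒  ω_c = 19/26
ω_c/ω_r = 19/26

19/26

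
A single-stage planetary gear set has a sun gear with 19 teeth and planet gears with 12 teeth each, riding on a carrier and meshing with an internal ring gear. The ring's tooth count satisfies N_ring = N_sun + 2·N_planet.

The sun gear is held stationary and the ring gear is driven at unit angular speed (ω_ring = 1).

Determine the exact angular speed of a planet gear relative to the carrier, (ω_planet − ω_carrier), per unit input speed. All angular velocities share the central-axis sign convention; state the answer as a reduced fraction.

817/744

N_ring = 19 + 2·12 = 43
19(ω_s−ω_c) = −43(ω_r−ω_c),  ω_s=0, ω_r=1
19(0−ω_c) = −43(1−ω_c)  ⇒  62ω_c = 43  ⇒  ω_c = 43/62
sun–planet: 19·(0−43/62) = −12·(ω_p−ω_c)  ⇒  ω_p−ω_c = −(19/12)·(-43/62) = 817/744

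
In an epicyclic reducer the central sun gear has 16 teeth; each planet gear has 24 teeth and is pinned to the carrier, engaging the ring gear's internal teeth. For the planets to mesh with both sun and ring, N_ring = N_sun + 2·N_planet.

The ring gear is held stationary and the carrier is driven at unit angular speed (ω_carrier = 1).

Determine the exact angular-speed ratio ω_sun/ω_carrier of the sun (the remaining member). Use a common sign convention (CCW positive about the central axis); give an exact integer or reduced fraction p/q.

5

N_ring = 16 + 2·24 = 64
16(ω_s−ω_c) = −64(ω_r−ω_c),  ω_r=0, ω_c=1
ω_s = 1 − (64/16)(0−1) = 5
ω_s/ω_c = 5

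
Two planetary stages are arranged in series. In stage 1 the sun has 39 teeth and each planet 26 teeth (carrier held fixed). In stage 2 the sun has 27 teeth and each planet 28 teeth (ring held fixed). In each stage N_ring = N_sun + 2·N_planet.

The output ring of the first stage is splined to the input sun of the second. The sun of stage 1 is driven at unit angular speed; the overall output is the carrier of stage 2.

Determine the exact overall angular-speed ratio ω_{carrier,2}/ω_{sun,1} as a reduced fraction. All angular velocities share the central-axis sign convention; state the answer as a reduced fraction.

Stage 1: N_ring = 39 + 2·26 = 91
Stage 1: 39(ω_s−ω_c) = −91(ω_r−ω_c),  ω_c=0, ω_s=1
Stage 1: ω_r = 0 − (39/91)(1−0) = -3/7
  ⇒ ω_r¹/ω_s¹ = -3/7
Stage 2: N_ring = 27 + 2·28 = 83
Stage 2: 27(ω_s−ω_c) = −83(ω_r−ω_c),  ω_r=0, ω_s=1
Stage 2: 27(1−ω_c) = −83(0−ω_c)  ⇒  110ω_c = 27  ⇒  ω_c = 27/110
  ⇒ ω_c²/ω_s² = 27/110
Coupling ω_s² = ω_r¹ ⇒ overall = -3/7 × 27/110 = -81/770

-81/770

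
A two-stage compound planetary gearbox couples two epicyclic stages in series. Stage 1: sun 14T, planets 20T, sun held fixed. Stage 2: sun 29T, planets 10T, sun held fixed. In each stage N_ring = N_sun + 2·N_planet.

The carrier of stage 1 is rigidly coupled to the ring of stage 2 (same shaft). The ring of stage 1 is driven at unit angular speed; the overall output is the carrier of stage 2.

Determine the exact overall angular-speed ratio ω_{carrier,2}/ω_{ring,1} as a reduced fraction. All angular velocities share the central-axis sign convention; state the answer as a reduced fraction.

Stage 1: N_ring = 14 + 2·20 = 54
Stage 1: 14(ω_s−ω_c) = −54(ω_r−ω_c),  ω_s=0, ω_r=1
Stage 1: 14(0−ω_c) = −54(1−ω_c)  ⇒  68ω_c = 54  ⇒  ω_c = 27/34
  ⇒ ω_c¹/ω_r¹ = 27/34
Stage 2: N_ring = 29 + 2·10 = 49
Stage 2: 29(ω_s−ω_c) = −49(ω_r−ω_c),  ω_s=0, ω_r=1
Stage 2: 29(0−ω_c) = −49(1−ω_c)  ⇒  78ω_c = 49  ⇒  ω_c = 49/78
  ⇒ ω_c²/ω_r² = 49/78
Coupling ω_r² = ω_c¹ ⇒ overall = 27/34 × 49/78 = 441/884

441/884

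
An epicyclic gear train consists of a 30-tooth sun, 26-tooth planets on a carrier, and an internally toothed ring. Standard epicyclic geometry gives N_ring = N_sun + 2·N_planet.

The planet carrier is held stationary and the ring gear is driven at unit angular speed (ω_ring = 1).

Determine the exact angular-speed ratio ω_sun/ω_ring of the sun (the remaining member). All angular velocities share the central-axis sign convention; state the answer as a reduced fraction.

N_ring = 30 + 2·26 = 82
30(ω_s−ω_c) = −82(ω_r−ω_c),  ω_c=0, ω_r=1
ω_s = 0 − (82/30)(1−0) = -41/15
ω_s/ω_r = -41/15

-41/15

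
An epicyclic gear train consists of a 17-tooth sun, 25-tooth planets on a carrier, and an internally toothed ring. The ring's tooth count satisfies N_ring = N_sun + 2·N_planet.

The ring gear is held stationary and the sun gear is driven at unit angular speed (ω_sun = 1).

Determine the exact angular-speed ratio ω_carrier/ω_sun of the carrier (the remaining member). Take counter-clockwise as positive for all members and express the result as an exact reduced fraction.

N_ring = 17 + 2·25 = 67
17(ω_s−ω_c) = −67(ω_r−ω_c),  ω_r=0, ω_s=1
17(1−ω_c) = −67(0−ω_c)  ⇒  84ω_c = 17  ⇒  ω_c = 17/84
ω_c/ω_s = 17/84

17/84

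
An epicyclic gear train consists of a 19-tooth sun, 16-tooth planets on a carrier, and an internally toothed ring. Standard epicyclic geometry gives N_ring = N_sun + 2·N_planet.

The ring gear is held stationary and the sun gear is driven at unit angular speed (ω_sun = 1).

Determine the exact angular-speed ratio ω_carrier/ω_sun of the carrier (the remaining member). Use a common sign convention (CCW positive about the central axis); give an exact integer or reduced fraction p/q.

N_ring = 19 + 2·16 = 51
19(ω_s−ω_c) = −51(ω_r−ω_c),  ω_r=0, ω_s=1
19(1−ω_c) = −51(0−ω_c)  ⇒  70ω_c = 19  ⇒  ω_c = 19/70
ω_c/ω_s = 19/70

19/70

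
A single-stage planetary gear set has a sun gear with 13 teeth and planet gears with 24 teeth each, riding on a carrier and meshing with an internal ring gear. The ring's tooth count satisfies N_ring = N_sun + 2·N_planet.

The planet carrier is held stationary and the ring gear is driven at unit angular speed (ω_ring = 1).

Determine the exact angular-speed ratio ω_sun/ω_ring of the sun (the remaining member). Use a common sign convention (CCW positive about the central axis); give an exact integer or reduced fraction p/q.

N_ring = 13 + 2·24 = 61
13(ω_s−ω_c) = −61(ω_r−ω_c),  ω_c=0, ω_r=1
ω_s = 0 − (61/13)(1−0) = -61/13
ω_s/ω_r = -61/13

-61/13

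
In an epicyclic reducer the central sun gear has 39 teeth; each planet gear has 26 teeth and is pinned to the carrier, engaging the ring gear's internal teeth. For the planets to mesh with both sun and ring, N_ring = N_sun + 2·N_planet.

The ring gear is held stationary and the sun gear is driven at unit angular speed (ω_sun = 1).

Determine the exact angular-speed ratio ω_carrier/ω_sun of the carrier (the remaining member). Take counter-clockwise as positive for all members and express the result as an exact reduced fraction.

N_ring = 39 + 2·26 = 91
39(ω_s−ω_c) = −91(ω_r−ω_c),  ω_r=0, ω_s=1
39(1−ω_c) = −91(0−ω_c)  ⇒  130ω_c = 39  ⇒  ω_c = 3/10
ω_c/ω_s = 3/10

3/10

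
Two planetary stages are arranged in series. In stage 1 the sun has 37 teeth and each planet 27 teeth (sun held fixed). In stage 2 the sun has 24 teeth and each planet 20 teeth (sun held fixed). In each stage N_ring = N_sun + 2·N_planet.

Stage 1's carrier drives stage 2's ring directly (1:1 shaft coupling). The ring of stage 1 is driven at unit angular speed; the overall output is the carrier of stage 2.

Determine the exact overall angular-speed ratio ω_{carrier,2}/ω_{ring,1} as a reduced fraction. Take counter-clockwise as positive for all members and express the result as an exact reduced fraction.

Stage 1: N_ring = 37 + 2·27 = 91
Stage 1: 37(ω_s−ω_c) = −91(ω_r−ω_c),  ω_s=0, ω_r=1
Stage 1: 37(0−ω_c) = −91(1−ω_c)  ⇒  128ω_c = 91  ⇒  ω_c = 91/128
  ⇒ ω_c¹/ω_r¹ = 91/128
Stage 2: N_ring = 24 + 2·20 = 64
Stage 2: 24(ω_s−ω_c) = −64(ω_r−ω_c),  ω_s=0, ω_r=1
Stage 2: 24(0−ω_c) = −64(1−ω_c)  ⇒  88ω_c = 64  ⇒  ω_c = 8/11
  ⇒ ω_c²/ω_r² = 8/11
Coupling ω_r² = ω_c¹ ⇒ overall = 91/128 × 8/11 = 91/176

91/176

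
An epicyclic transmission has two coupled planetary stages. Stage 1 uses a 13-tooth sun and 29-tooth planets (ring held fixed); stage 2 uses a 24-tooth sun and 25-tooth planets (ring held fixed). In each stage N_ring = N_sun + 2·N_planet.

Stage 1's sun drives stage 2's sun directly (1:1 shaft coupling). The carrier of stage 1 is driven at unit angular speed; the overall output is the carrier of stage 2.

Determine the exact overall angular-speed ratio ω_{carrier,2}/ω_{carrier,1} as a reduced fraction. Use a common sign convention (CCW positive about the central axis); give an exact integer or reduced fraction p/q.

144/91

Stage 1: N_ring = 13 + 2·29 = 71
Stage 1: 13(ω_s−ω_c) = −71(ω_r−ω_c),  ω_r=0, ω_c=1
Stage 1: ω_s = 1 − (71/13)(0−1) = 84/13
  ⇒ ω_s¹/ω_c¹ = 84/13
Stage 2: N_ring = 24 + 2·25 = 74
Stage 2: 24(ω_s−ω_c) = −74(ω_r−ω_c),  ω_r=0, ω_s=1
Stage 2: 24(1−ω_c) = −74(0−ω_c)  ⇒  98ω_c = 24  ⇒  ω_c = 12/49
  ⇒ ω_c²/ω_s² = 12/49
Coupling ω_s² = ω_s¹ ⇒ overall = 84/13 × 12/49 = 144/91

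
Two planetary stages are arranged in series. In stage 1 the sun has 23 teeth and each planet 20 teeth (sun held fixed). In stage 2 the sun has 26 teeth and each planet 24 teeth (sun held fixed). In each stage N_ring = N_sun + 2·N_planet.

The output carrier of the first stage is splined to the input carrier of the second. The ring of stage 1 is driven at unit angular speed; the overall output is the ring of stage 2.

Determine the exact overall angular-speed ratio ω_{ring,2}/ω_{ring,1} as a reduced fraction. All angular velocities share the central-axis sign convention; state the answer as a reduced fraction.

1575/1591

Stage 1: N_ring = 23 + 2·20 = 63
Stage 1: 23(ω_s−ω_c) = −63(ω_r−ω_c),  ω_s=0, ω_r=1
Stage 1: 23(0−ω_c) = −63(1−ω_c)  ⇒  86ω_c = 63  ⇒  ω_c = 63/86
  ⇒ ω_c¹/ω_r¹ = 63/86
Stage 2: N_ring = 26 + 2·24 = 74
Stage 2: 26(ω_s−ω_c) = −74(ω_r−ω_c),  ω_s=0, ω_c=1
Stage 2: ω_r = 1 − (26/74)(0−1) = 50/37
  ⇒ ω_r²/ω_c² = 50/37
Coupling ω_c² = ω_c¹ ⇒ overall = 63/86 × 50/37 = 1575/1591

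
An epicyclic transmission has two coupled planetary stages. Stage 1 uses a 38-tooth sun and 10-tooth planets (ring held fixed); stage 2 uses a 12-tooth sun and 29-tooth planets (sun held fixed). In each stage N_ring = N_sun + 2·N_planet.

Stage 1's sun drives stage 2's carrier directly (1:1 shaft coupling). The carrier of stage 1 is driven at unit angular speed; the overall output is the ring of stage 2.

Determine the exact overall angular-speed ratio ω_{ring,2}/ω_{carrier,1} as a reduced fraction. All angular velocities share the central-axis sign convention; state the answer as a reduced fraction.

Stage 1: N_ring = 38 + 2·10 = 58
Stage 1: 38(ω_s−ω_c) = −58(ω_r−ω_c),  ω_r=0, ω_c=1
Stage 1: ω_s = 1 − (58/38)(0−1) = 48/19
  ⇒ ω_s¹/ω_c¹ = 48/19
Stage 2: N_ring = 12 + 2·29 = 70
Stage 2: 12(ω_s−ω_c) = −70(ω_r−ω_c),  ω_s=0, ω_c=1
Stage 2: ω_r = 1 − (12/70)(0−1) = 41/35
  ⇒ ω_r²/ω_c² = 41/35
Coupling ω_c² = ω_s¹ ⇒ overall = 48/19 × 41/35 = 1968/665

1968/665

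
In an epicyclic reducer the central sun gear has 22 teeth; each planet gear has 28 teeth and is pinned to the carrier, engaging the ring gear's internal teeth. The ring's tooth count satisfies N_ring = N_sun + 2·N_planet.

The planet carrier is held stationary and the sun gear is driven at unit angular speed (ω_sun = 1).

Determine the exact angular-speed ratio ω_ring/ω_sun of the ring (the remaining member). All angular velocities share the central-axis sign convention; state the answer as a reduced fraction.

-11/39

N_ring = 22 + 2·28 = 78
22(ω_s−ω_c) = −78(ω_r−ω_c),  ω_c=0, ω_s=1
ω_r = 0 − (22/78)(1−0) = -11/39
ω_r/ω_s = -11/39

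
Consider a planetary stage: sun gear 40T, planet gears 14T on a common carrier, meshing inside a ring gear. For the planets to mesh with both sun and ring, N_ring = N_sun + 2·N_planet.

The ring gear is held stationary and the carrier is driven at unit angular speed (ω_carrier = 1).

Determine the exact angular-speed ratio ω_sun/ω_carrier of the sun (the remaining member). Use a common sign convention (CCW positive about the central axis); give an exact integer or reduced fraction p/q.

27/10

N_ring = 40 + 2·14 = 68
40(ω_s−ω_c) = −68(ω_r−ω_c),  ω_r=0, ω_c=1
ω_s = 1 − (68/40)(0−1) = 27/10
ω_s/ω_c = 27/10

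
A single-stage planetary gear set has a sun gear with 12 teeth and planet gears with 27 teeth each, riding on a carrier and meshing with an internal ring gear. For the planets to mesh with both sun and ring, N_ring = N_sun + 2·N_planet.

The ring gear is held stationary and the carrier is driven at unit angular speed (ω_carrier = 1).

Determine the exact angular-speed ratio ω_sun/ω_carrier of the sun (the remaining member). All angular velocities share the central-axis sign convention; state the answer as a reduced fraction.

13/2

N_ring = 12 + 2·27 = 66
12(ω_s−ω_c) = −66(ω_r−ω_c),  ω_r=0, ω_c=1
ω_s = 1 − (66/12)(0−1) = 13/2
ω_s/ω_c = 13/2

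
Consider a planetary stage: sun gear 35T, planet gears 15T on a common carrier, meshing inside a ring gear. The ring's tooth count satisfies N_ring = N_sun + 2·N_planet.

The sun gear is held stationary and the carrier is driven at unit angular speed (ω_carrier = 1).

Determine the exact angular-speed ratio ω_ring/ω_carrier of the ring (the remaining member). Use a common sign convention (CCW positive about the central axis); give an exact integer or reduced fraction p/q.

N_ring = 35 + 2·15 = 65
35(ω_s−ω_c) = −65(ω_r−ω_c),  ω_s=0, ω_c=1
ω_r = 1 − (35/65)(0−1) = 20/13
ω_r/ω_c = 20/13

20/13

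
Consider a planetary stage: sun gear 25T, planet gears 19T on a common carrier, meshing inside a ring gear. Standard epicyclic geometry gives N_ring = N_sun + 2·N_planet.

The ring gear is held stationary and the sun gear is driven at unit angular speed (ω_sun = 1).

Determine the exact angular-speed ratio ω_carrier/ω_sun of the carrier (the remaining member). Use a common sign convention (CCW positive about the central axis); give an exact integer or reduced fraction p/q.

N_ring = 25 + 2·19 = 63
25(ω_s−ω_c) = −63(ω_r−ω_c),  ω_r=0, ω_s=1
25(1−ω_c) = −63(0−ω_c)  ⇒  88ω_c = 25  ⇒  ω_c = 25/88
ω_c/ω_s = 25/88

25/88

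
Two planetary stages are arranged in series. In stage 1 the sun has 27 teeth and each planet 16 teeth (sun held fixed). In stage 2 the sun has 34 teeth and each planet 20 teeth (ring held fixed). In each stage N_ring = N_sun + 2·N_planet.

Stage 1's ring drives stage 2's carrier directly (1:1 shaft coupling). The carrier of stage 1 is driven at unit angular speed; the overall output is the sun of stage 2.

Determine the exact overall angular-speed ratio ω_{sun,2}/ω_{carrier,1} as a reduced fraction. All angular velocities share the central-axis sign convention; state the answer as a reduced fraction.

Stage 1: N_ring = 27 + 2·16 = 59
Stage 1: 27(ω_s−ω_c) = −59(ω_r−ω_c),  ω_s=0, ω_c=1
Stage 1: ω_r = 1 − (27/59)(0−1) = 86/59
  ⇒ ω_r¹/ω_c¹ = 86/59
Stage 2: N_ring = 34 + 2·20 = 74
Stage 2: 34(ω_s−ω_c) = −74(ω_r−ω_c),  ω_r=0, ω_c=1
Stage 2: ω_s = 1 − (74/34)(0−1) = 54/17
  ⇒ ω_s²/ω_c² = 54/17
Coupling ω_c² = ω_r¹ ⇒ overall = 86/59 × 54/17 = 4644/1003

4644/1003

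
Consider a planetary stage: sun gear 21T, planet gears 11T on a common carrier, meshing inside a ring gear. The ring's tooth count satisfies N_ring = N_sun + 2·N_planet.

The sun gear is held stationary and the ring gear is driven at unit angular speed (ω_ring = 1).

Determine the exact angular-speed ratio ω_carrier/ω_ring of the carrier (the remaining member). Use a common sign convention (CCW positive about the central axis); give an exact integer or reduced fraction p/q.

43/64

N_ring = 21 + 2·11 = 43
21(ω_s−ω_c) = −43(ω_r−ω_c),  ω_s=0, ω_r=1
21(0−ω_c) = −43(1−ω_c)  ⇒  64ω_c = 43  ⇒  ω_c = 43/64
ω_c/ω_r = 43/64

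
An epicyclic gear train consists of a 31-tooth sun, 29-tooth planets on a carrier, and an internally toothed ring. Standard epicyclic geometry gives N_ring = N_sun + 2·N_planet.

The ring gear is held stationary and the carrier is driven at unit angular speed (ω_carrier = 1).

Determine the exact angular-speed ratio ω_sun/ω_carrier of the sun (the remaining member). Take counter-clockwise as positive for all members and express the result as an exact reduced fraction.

N_ring = 31 + 2·29 = 89
31(ω_s−ω_c) = −89(ω_r−ω_c),  ω_r=0, ω_c=1
ω_s = 1 − (89/31)(0−1) = 120/31
ω_s/ω_c = 120/31

120/31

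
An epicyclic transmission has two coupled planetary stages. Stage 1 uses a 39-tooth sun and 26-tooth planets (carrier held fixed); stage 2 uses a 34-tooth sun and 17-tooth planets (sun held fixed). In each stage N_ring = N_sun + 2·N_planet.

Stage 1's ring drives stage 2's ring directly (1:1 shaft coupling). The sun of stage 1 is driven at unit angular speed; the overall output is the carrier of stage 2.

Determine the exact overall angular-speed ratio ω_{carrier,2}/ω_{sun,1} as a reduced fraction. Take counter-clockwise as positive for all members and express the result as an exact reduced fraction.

Stage 1: N_ring = 39 + 2·26 = 91
Stage 1: 39(ω_s−ω_c) = −91(ω_r−ω_c),  ω_c=0, ω_s=1
Stage 1: ω_r = 0 − (39/91)(1−0) = -3/7
  ⇒ ω_r¹/ω_s¹ = -3/7
Stage 2: N_ring = 34 + 2·17 = 68
Stage 2: 34(ω_s−ω_c) = −68(ω_r−ω_c),  ω_s=0, ω_r=1
Stage 2: 34(0−ω_c) = −68(1−ω_c)  ⇒  102ω_c = 68  ⇒  ω_c = 2/3
  ⇒ ω_c²/ω_r² = 2/3
Coupling ω_r² = ω_r¹ ⇒ overall = -3/7 × 2/3 = -2/7

-2/7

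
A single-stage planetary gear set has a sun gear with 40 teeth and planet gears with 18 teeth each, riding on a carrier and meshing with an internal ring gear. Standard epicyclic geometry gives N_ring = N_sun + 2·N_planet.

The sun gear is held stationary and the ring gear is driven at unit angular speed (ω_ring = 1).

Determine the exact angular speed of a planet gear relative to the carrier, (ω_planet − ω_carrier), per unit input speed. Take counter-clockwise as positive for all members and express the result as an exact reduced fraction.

N_ring = 40 + 2·18 = 76
40(ω_s−ω_c) = −76(ω_r−ω_c),  ω_s=0, ω_r=1
40(0−ω_c) = −76(1−ω_c)  ⇒  116ω_c = 76  ⇒  ω_c = 19/29
sun–planet: 40·(0−19/29) = −18·(ω_p−ω_c)  ⇒  ω_p−ω_c = −(40/18)·(-19/29) = 380/261

380/261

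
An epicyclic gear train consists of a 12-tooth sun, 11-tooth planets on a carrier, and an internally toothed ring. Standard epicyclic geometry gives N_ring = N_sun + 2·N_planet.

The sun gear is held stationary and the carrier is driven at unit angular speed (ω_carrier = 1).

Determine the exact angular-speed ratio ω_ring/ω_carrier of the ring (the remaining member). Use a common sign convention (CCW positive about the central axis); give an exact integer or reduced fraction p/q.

23/17

N_ring = 12 + 2·11 = 34
12(ω_s−ω_c) = −34(ω_r−ω_c),  ω_s=0, ω_c=1
ω_r = 1 − (12/34)(0−1) = 23/17
ω_r/ω_c = 23/17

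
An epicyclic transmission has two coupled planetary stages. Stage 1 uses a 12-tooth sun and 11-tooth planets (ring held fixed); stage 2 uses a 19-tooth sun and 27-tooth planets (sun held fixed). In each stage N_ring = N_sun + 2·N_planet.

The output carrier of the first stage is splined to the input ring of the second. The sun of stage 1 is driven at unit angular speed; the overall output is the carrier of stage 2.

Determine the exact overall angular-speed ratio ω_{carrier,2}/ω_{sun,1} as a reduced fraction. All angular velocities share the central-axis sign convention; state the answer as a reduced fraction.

Stage 1: N_ring = 12 + 2·11 = 34
Stage 1: 12(ω_s−ω_c) = −34(ω_r−ω_c),  ω_r=0, ω_s=1
Stage 1: 12(1−ω_c) = −34(0−ω_c)  ⇒  46ω_c = 12  ⇒  ω_c = 6/23
  ⇒ ω_c¹/ω_s¹ = 6/23
Stage 2: N_ring = 19 + 2·27 = 73
Stage 2: 19(ω_s−ω_c) = −73(ω_r−ω_c),  ω_s=0, ω_r=1
Stage 2: 19(0−ω_c) = −73(1−ω_c)  ⇒  92ω_c = 73  ⇒  ω_c = 73/92
  ⇒ ω_c²/ω_r² = 73/92
Coupling ω_r² = ω_c¹ ⇒ overall = 6/23 × 73/92 = 219/1058

219/1058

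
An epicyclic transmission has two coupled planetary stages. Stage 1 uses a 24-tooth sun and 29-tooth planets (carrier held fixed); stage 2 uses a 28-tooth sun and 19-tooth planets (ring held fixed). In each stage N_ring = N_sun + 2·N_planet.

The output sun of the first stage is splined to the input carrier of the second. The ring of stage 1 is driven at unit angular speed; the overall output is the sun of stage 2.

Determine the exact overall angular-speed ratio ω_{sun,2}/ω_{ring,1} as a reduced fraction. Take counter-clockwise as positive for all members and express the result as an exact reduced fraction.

-1927/168

Stage 1: N_ring = 24 + 2·29 = 82
Stage 1: 24(ω_s−ω_c) = −82(ω_r−ω_c),  ω_c=0, ω_r=1
Stage 1: ω_s = 0 − (82/24)(1−0) = -41/12
  ⇒ ω_s¹/ω_r¹ = -41/12
Stage 2: N_ring = 28 + 2·19 = 66
Stage 2: 28(ω_s−ω_c) = −66(ω_r−ω_c),  ω_r=0, ω_c=1
Stage 2: ω_s = 1 − (66/28)(0−1) = 47/14
  ⇒ ω_s²/ω_c² = 47/14
Coupling ω_c² = ω_s¹ ⇒ overall = -41/12 × 47/14 = -1927/168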